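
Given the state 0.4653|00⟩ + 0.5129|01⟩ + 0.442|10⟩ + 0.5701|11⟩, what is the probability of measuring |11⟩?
0.325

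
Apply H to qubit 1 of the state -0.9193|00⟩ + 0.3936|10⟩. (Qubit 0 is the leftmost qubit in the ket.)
-0.65|00⟩ - 0.65|01⟩ + 0.2783|10⟩ + 0.2783|11⟩

H on qubit 1 mixes each pair of kets that differ only in qubit 1: amplitudes (a, b) of (|…0…⟩, |…1…⟩) become ((a + b)/√2, (a − b)/√2). Kets absent from the input have amplitude 0.
(|00⟩, |01⟩): (a, b) = (-0.9193, 0) → (-0.65, -0.65)
(|10⟩, |11⟩): (a, b) = (0.3936, 0) → (0.2783, 0.2783)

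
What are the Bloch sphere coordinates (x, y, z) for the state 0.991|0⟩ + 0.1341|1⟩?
(0.2658, 0, 0.9641)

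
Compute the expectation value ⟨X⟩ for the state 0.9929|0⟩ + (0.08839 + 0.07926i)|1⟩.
0.1755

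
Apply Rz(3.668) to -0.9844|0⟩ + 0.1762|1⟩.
(0.2561 + 0.9505i)|0⟩ + (-0.04584 + 0.1701i)|1⟩

Rz(3.668) = [[e^(−iθ/2), 0], [0, e^(iθ/2)]] with e^(±iθ/2) = cos(θ/2) ± i·sin(θ/2); θ = 3.668, cos(θ/2) ≈ -0.260175, sin(θ/2) ≈ 0.965561.
With a = amp(|0⟩) = -0.9844 and b = amp(|1⟩) = 0.1762:
new amp(|0⟩) = (-0.260175 - 0.965561i)·a = (0.2561 + 0.9505i)
new amp(|1⟩) = (-0.260175 + 0.965561i)·b = (-0.04584 + 0.1701i)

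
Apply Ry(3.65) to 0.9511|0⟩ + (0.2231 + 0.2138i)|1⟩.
(-0.4551 - 0.2069i)|0⟩ + (0.8644 - 0.05377i)|1⟩

Ry(3.65) = [[cos(θ/2), −sin(θ/2)], [sin(θ/2), cos(θ/2)]]; θ = 3.65, cos(θ/2) ≈ -0.251475, sin(θ/2) ≈ 0.967864.
With a = amp(|0⟩) = 0.9511 and b = amp(|1⟩) = (0.2231 + 0.2138i):
new amp(|0⟩) = (-0.251475)·a + (-0.967864)·b = (-0.4551 - 0.2069i)
new amp(|1⟩) = (0.967864)·a + (-0.251475)·b = (0.8644 - 0.05377i)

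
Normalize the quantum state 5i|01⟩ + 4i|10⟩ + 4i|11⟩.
0.6623i|01⟩ + 0.5298i|10⟩ + 0.5298i|11⟩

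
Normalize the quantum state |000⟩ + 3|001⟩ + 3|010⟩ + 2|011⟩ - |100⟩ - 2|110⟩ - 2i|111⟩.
0.1768|000⟩ + 0.5303|001⟩ + 0.5303|010⟩ + 1/√8|011⟩ - 0.1768|100⟩ - 1/√8|110⟩ - (1/√8)i|111⟩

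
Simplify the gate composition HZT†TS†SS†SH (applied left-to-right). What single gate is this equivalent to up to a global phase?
X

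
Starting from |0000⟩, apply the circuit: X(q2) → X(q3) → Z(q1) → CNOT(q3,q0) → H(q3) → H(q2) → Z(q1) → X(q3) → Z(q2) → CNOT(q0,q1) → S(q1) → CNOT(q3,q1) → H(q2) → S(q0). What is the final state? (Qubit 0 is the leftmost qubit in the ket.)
-1/√2|1001⟩ + 1/√2|1100⟩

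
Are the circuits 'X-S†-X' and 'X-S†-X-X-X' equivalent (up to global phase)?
Yes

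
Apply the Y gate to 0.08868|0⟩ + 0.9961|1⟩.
-0.9961i|0⟩ + 0.08868i|1⟩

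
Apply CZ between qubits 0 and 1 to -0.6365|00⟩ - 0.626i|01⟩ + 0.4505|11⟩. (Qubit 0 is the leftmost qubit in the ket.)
-0.6365|00⟩ - 0.626i|01⟩ - 0.4505|11⟩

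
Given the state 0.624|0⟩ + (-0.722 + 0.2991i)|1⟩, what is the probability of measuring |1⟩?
0.6107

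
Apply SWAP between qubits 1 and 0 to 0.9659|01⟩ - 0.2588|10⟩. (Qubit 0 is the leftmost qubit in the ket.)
-0.2588|01⟩ + 0.9659|10⟩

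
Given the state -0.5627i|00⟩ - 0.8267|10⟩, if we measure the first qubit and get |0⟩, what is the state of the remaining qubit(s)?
-i|0⟩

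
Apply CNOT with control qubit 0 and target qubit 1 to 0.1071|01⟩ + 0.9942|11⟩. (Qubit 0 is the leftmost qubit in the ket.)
0.1071|01⟩ + 0.9942|10⟩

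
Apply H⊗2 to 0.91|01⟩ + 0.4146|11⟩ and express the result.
0.6623|00⟩ - 0.6623|01⟩ + 0.2477|10⟩ - 0.2477|11⟩

H⊗2 gives amp(|y⟩) = (1/2) Σ_x (−1)^(x·y) amp(|x⟩), where x·y is the number of positions in which both x and y have a 1.
|00⟩: (0.91 + 0.4146)/2 = 0.6623
|01⟩: (-0.91 - 0.4146)/2 = -0.6623
|10⟩: (0.91 - 0.4146)/2 = 0.2477
|11⟩: (-0.91 + 0.4146)/2 = -0.2477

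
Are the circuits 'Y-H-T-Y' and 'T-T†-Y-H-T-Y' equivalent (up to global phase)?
Yes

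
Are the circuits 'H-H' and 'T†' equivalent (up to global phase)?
No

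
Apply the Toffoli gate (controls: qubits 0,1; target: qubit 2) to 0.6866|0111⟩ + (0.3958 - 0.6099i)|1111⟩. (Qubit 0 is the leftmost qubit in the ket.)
0.6866|0111⟩ + (0.3958 - 0.6099i)|1101⟩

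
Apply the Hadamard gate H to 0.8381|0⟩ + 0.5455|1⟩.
0.9784|0⟩ + 0.2069|1⟩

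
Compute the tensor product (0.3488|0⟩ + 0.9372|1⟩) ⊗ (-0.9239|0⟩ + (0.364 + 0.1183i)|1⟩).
-0.3223|00⟩ + (0.127 + 0.04126i)|01⟩ - 0.8659|10⟩ + (0.3411 + 0.1109i)|11⟩

amp(|b₁b₂…⟩) = product of the factor amplitudes for bits b₁, b₂, …; only kets whose every factor amplitude is nonzero survive.
|00⟩: (0.3488)(-0.9239) = -0.3223
|01⟩: (0.3488)(0.364 + 0.1183i) = (0.127 + 0.04126i)
|10⟩: (0.9372)(-0.9239) = -0.8659
|11⟩: (0.9372)(0.364 + 0.1183i) = (0.3411 + 0.1109i)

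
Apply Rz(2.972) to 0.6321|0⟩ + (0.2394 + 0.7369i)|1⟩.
(0.05354 - 0.6298i)|0⟩ + (-0.714 + 0.301i)|1⟩

Rz(2.972) = [[e^(−iθ/2), 0], [0, e^(iθ/2)]] with e^(±iθ/2) = cos(θ/2) ± i·sin(θ/2); θ = 2.972, cos(θ/2) ≈ 0.0846947, sin(θ/2) ≈ 0.996407.
With a = amp(|0⟩) = 0.6321 and b = amp(|1⟩) = (0.2394 + 0.7369i):
new amp(|0⟩) = (0.0846947 - 0.996407i)·a = (0.05354 - 0.6298i)
new amp(|1⟩) = (0.0846947 + 0.996407i)·b = (-0.714 + 0.301i)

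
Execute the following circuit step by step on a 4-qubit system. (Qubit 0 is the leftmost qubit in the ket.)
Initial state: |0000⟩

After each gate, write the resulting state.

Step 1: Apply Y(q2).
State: i|0010⟩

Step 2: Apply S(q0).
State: i|0010⟩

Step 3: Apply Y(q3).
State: -|0011⟩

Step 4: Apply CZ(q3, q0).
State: -|0011⟩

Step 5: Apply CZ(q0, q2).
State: -|0011⟩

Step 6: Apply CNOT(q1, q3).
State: -|0011⟩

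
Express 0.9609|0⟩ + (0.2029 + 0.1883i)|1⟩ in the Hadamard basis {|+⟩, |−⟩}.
(0.8229 + 0.1331i)|+⟩ + (0.536 - 0.1331i)|−⟩

With |ψ⟩ = α|0⟩ + β|1⟩, the Hadamard-basis coefficients are ⟨+|ψ⟩ = (α + β)/√2 and ⟨−|ψ⟩ = (α − β)/√2.
Here α = 0.9609, β = (0.2029 + 0.1883i): (α + β)/√2 = (0.8229 + 0.1331i), (α − β)/√2 = (0.536 - 0.1331i).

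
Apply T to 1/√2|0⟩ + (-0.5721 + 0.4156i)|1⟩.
1/√2|0⟩ + (-0.6984 - 0.1107i)|1⟩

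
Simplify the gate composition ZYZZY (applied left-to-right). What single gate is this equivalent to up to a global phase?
Z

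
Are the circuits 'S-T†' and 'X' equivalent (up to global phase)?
No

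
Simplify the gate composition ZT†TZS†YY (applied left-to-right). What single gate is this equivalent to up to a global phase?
S†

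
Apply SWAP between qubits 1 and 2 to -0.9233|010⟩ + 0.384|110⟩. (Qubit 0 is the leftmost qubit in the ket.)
-0.9233|001⟩ + 0.384|101⟩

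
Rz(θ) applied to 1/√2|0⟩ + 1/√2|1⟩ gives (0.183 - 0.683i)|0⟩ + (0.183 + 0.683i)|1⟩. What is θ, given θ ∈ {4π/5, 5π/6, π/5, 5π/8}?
5π/6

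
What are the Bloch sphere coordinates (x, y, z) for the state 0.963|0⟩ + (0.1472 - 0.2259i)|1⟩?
(0.2835, -0.4351, 0.8547)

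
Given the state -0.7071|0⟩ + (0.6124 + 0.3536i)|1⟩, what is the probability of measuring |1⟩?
0.5001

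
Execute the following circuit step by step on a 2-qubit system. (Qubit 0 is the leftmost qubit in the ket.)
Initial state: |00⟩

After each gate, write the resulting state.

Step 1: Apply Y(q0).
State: i|10⟩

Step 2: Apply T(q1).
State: i|10⟩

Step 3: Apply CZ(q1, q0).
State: i|10⟩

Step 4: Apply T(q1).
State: i|10⟩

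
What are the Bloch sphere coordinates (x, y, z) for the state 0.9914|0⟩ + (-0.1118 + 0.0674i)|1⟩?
(-0.2217, 0.1336, 0.9658)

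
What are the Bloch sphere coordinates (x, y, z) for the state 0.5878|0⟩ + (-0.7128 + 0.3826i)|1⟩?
(-0.838, 0.4498, -0.309)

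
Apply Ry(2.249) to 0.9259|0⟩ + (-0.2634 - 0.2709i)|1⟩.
(0.6372 + 0.2444i)|0⟩ + (0.7215 - 0.1169i)|1⟩

Ry(2.249) = [[cos(θ/2), −sin(θ/2)], [sin(θ/2), cos(θ/2)]]; θ = 2.249, cos(θ/2) ≈ 0.431628, sin(θ/2) ≈ 0.902052.
With a = amp(|0⟩) = 0.9259 and b = amp(|1⟩) = (-0.2634 - 0.2709i):
new amp(|0⟩) = (0.431628)·a + (-0.902052)·b = (0.6372 + 0.2444i)
new amp(|1⟩) = (0.902052)·a + (0.431628)·b = (0.7215 - 0.1169i)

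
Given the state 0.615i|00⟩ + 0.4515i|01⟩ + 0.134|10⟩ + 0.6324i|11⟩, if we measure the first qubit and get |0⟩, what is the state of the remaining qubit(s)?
0.8061i|0⟩ + 0.5918i|1⟩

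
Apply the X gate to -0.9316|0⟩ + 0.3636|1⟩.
0.3636|0⟩ - 0.9316|1⟩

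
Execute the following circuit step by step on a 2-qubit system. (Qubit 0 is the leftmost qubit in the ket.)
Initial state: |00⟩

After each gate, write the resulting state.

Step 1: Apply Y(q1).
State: i|01⟩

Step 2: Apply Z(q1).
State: -i|01⟩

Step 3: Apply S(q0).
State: -i|01⟩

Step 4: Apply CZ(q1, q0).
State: -i|01⟩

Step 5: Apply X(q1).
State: -i|00⟩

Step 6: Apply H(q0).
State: -(1/√2)i|00⟩ - (1/√2)i|10⟩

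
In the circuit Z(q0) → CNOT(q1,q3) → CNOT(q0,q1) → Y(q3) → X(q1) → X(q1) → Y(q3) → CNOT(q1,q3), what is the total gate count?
8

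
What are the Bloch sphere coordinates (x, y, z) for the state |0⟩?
(0, 0, 1)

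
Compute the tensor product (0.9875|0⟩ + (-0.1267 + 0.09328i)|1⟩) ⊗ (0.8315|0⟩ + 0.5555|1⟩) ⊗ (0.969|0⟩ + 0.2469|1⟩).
0.7957|000⟩ + 0.2027|001⟩ + 0.5316|010⟩ + 0.1354|011⟩ + (-0.1021 + 0.07516i)|100⟩ + (-0.02601 + 0.01915i)|101⟩ + (-0.0682 + 0.05021i)|110⟩ + (-0.01738 + 0.01279i)|111⟩

amp(|b₁b₂…⟩) = product of the factor amplitudes for bits b₁, b₂, …; only kets whose every factor amplitude is nonzero survive.
|000⟩: (0.9875)(0.8315)(0.969) = 0.7957
|001⟩: (0.9875)(0.8315)(0.2469) = 0.2027
|010⟩: (0.9875)(0.5555)(0.969) = 0.5316
|011⟩: (0.9875)(0.5555)(0.2469) = 0.1354
|100⟩: (-0.1267 + 0.09328i)(0.8315)(0.969) = (-0.1021 + 0.07516i)
|101⟩: (-0.1267 + 0.09328i)(0.8315)(0.2469) = (-0.02601 + 0.01915i)
|110⟩: (-0.1267 + 0.09328i)(0.5555)(0.969) = (-0.0682 + 0.05021i)
|111⟩: (-0.1267 + 0.09328i)(0.5555)(0.2469) = (-0.01738 + 0.01279i)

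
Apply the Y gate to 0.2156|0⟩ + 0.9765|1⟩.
-0.9765i|0⟩ + 0.2156i|1⟩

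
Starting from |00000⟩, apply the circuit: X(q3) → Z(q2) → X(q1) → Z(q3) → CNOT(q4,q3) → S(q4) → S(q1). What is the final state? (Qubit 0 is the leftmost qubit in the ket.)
-i|01010⟩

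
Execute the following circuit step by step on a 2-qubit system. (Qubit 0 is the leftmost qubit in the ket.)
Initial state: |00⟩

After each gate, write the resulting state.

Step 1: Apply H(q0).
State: 1/√2|00⟩ + 1/√2|10⟩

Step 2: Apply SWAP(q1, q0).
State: 1/√2|00⟩ + 1/√2|01⟩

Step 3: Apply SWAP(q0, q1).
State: 1/√2|00⟩ + 1/√2|10⟩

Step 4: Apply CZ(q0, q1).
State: 1/√2|00⟩ + 1/√2|10⟩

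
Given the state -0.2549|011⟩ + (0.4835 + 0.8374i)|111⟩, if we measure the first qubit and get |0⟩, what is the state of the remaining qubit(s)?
-|11⟩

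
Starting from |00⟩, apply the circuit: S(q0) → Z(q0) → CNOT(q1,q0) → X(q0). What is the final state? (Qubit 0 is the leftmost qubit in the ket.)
|10⟩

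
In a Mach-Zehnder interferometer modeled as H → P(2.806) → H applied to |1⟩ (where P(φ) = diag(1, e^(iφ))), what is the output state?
(0.9721 - 0.1647i)|0⟩ + (0.02789 + 0.1647i)|1⟩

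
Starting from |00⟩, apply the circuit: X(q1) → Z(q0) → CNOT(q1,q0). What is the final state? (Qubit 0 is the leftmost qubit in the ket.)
|11⟩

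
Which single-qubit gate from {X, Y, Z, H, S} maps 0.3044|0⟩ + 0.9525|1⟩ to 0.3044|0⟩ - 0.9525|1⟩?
Z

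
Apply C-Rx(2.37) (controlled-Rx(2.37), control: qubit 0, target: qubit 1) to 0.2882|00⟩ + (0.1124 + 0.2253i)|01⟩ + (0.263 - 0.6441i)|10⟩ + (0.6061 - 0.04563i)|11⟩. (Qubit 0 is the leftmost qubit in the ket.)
0.2882|00⟩ + (0.1124 + 0.2253i)|01⟩ + (0.05669 - 0.8039i)|10⟩ + (-0.3687 - 0.2608i)|11⟩

C-Rx(2.37) leaves the control-|0⟩ kets |00⟩, |01⟩ unchanged and applies Rx(2.37) to qubit 1 on the control-|1⟩ pair (|10⟩, |11⟩).
Rx(2.37) = [[cos(θ/2), −i·sin(θ/2)], [−i·sin(θ/2), cos(θ/2)]]; θ = 2.37, cos(θ/2) ≈ 0.376297, sin(θ/2) ≈ 0.926499.
With a = amp(|10⟩) = (0.263 - 0.6441i) and b = amp(|11⟩) = (0.6061 - 0.04563i):
new amp(|10⟩) = (0.376297)·a + (-0.926499i)·b = (0.05669 - 0.8039i)
new amp(|11⟩) = (-0.926499i)·a + (0.376297)·b = (-0.3687 - 0.2608i)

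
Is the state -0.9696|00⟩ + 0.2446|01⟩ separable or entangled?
Separable

Writing the state as a|00⟩ + b|01⟩ + c|10⟩ + d|11⟩, it is a product state iff ad − bc = 0.
Here (a, b, c, d) = (-0.9696, 0.2446, 0, 0): ad − bc = (-0.9696)(0) − (0.2446)(0) = 0, so the state is separable.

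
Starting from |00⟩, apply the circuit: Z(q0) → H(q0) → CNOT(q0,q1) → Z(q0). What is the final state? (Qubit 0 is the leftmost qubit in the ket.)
1/√2|00⟩ - 1/√2|11⟩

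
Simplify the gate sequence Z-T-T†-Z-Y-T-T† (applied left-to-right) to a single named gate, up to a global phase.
Y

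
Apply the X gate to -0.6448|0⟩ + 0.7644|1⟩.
0.7644|0⟩ - 0.6448|1⟩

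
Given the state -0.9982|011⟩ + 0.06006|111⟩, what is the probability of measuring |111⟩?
0.003607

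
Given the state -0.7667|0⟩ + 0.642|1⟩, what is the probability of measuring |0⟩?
0.5878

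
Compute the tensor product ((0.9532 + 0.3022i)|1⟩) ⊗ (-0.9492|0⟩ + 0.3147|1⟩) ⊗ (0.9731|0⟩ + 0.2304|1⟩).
(-0.8804 - 0.2791i)|100⟩ + (-0.2085 - 0.06609i)|101⟩ + (0.2919 + 0.09254i)|110⟩ + (0.06911 + 0.02191i)|111⟩

amp(|b₁b₂…⟩) = product of the factor amplitudes for bits b₁, b₂, …; only kets whose every factor amplitude is nonzero survive.
|100⟩: (0.9532 + 0.3022i)(-0.9492)(0.9731) = (-0.8804 - 0.2791i)
|101⟩: (0.9532 + 0.3022i)(-0.9492)(0.2304) = (-0.2085 - 0.06609i)
|110⟩: (0.9532 + 0.3022i)(0.3147)(0.9731) = (0.2919 + 0.09254i)
|111⟩: (0.9532 + 0.3022i)(0.3147)(0.2304) = (0.06911 + 0.02191i)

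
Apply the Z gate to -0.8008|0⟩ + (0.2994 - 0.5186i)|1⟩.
-0.8008|0⟩ + (-0.2994 + 0.5186i)|1⟩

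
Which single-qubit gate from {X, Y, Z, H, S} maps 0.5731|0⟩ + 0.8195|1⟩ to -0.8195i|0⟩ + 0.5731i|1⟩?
Y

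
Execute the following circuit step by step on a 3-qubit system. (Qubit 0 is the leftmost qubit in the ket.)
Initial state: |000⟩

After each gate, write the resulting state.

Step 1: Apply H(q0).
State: 1/√2|000⟩ + 1/√2|100⟩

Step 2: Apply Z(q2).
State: 1/√2|000⟩ + 1/√2|100⟩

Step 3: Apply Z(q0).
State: 1/√2|000⟩ - 1/√2|100⟩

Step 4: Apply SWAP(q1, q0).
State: 1/√2|000⟩ - 1/√2|010⟩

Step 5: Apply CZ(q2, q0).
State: 1/√2|000⟩ - 1/√2|010⟩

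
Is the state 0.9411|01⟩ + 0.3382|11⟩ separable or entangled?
Separable

Writing the state as a|00⟩ + b|01⟩ + c|10⟩ + d|11⟩, it is a product state iff ad − bc = 0.
Here (a, b, c, d) = (0, 0.9411, 0, 0.3382): ad − bc = (0)(0.3382) − (0.9411)(0) = 0, so the state is separable.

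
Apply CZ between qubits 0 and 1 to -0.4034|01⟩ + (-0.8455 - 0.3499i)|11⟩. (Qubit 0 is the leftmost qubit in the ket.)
-0.4034|01⟩ + (0.8455 + 0.3499i)|11⟩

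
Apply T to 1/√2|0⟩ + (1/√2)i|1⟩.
1/√2|0⟩ + (-1/2 + (1/2)i)|1⟩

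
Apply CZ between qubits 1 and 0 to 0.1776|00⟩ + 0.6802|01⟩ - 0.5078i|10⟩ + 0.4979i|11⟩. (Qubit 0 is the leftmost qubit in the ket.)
0.1776|00⟩ + 0.6802|01⟩ - 0.5078i|10⟩ - 0.4979i|11⟩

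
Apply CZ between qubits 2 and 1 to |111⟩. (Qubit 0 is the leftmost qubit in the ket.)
-|111⟩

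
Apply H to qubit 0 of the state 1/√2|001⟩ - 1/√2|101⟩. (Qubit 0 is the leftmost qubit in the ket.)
|101⟩

H on qubit 0 mixes each pair of kets that differ only in qubit 0: amplitudes (a, b) of (|…0…⟩, |…1…⟩) become ((a + b)/√2, (a − b)/√2). Kets absent from the input have amplitude 0.
(|001⟩, |101⟩): (a, b) = (1/√2, -1/√2) → (0, 1)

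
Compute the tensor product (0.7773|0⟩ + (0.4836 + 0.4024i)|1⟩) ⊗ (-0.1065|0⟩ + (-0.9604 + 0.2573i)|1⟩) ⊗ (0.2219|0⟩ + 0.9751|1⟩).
-0.01837|000⟩ - 0.08072|001⟩ + (-0.1657 + 0.04438i)|010⟩ + (-0.7279 + 0.195i)|011⟩ + (-0.01143 - 0.00951i)|100⟩ + (-0.05022 - 0.04179i)|101⟩ + (-0.126 - 0.05815i)|110⟩ + (-0.5538 - 0.2555i)|111⟩

amp(|b₁b₂…⟩) = product of the factor amplitudes for bits b₁, b₂, …; only kets whose every factor amplitude is nonzero survive.
|000⟩: (0.7773)(-0.1065)(0.2219) = -0.01837
|001⟩: (0.7773)(-0.1065)(0.9751) = -0.08072
|010⟩: (0.7773)(-0.9604 + 0.2573i)(0.2219) = (-0.1657 + 0.04438i)
|011⟩: (0.7773)(-0.9604 + 0.2573i)(0.9751) = (-0.7279 + 0.195i)
|100⟩: (0.4836 + 0.4024i)(-0.1065)(0.2219) = (-0.01143 - 0.00951i)
|101⟩: (0.4836 + 0.4024i)(-0.1065)(0.9751) = (-0.05022 - 0.04179i)
|110⟩: (0.4836 + 0.4024i)(-0.9604 + 0.2573i)(0.2219) = (-0.126 - 0.05815i)
|111⟩: (0.4836 + 0.4024i)(-0.9604 + 0.2573i)(0.9751) = (-0.5538 - 0.2555i)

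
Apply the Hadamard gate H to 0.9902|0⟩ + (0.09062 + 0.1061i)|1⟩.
(0.7643 + 0.07502i)|0⟩ + (0.6361 - 0.07502i)|1⟩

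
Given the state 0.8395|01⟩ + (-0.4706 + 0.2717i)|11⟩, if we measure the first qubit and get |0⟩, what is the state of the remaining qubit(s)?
|1⟩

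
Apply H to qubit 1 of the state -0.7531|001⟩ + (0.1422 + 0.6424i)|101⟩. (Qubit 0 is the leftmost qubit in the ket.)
-0.5325|001⟩ - 0.5325|011⟩ + (0.1006 + 0.4542i)|101⟩ + (0.1006 + 0.4542i)|111⟩

H on qubit 1 mixes each pair of kets that differ only in qubit 1: amplitudes (a, b) of (|…0…⟩, |…1…⟩) become ((a + b)/√2, (a − b)/√2). Kets absent from the input have amplitude 0.
(|001⟩, |011⟩): (a, b) = (-0.7531, 0) → (-0.5325, -0.5325)
(|101⟩, |111⟩): (a, b) = ((0.1422 + 0.6424i), 0) → ((0.1006 + 0.4542i), (0.1006 + 0.4542i))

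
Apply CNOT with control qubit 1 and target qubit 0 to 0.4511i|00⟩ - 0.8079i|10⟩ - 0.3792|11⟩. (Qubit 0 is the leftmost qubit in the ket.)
0.4511i|00⟩ - 0.3792|01⟩ - 0.8079i|10⟩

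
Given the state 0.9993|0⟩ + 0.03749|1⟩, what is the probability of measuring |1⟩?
0.001406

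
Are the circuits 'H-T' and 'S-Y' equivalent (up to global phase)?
No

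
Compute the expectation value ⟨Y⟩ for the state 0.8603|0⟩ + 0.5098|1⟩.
0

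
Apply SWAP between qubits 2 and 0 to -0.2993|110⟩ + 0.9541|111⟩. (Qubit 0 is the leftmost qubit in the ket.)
-0.2993|011⟩ + 0.9541|111⟩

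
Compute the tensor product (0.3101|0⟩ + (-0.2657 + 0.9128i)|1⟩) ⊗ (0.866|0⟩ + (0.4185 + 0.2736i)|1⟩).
0.2685|00⟩ + (0.1298 + 0.08484i)|01⟩ + (-0.2301 + 0.7905i)|10⟩ + (-0.3609 + 0.3093i)|11⟩

amp(|b₁b₂…⟩) = product of the factor amplitudes for bits b₁, b₂, …; only kets whose every factor amplitude is nonzero survive.
|00⟩: (0.3101)(0.866) = 0.2685
|01⟩: (0.3101)(0.4185 + 0.2736i) = (0.1298 + 0.08484i)
|10⟩: (-0.2657 + 0.9128i)(0.866) = (-0.2301 + 0.7905i)
|11⟩: (-0.2657 + 0.9128i)(0.4185 + 0.2736i) = (-0.3609 + 0.3093i)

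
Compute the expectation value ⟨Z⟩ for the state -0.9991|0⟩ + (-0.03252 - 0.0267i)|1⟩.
0.9964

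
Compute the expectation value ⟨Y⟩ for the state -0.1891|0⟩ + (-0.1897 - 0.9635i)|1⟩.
0.3644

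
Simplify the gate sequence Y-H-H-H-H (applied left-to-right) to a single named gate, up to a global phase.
Y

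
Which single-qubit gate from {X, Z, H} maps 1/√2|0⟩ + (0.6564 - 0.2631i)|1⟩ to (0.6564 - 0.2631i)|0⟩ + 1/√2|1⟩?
X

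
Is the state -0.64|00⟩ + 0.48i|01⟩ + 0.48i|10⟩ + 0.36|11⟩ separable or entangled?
Separable

Writing the state as a|00⟩ + b|01⟩ + c|10⟩ + d|11⟩, it is a product state iff ad − bc = 0.
Here (a, b, c, d) = (-0.64, 0.48i, 0.48i, 0.36): ad − bc = (-0.64)(0.36) − (0.48i)(0.48i) = 0, so the state is separable.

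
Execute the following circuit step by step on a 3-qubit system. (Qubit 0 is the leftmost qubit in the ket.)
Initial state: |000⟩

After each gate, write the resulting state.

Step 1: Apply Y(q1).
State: i|010⟩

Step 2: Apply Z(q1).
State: -i|010⟩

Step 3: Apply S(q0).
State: -i|010⟩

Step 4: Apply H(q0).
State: -(1/√2)i|010⟩ - (1/√2)i|110⟩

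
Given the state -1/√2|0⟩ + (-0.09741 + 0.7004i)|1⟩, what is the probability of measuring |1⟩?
0.5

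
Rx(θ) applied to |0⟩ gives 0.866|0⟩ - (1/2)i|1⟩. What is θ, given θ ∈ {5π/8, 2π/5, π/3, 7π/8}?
π/3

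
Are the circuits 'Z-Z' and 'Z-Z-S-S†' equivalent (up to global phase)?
Yes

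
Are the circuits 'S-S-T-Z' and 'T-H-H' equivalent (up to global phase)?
Yes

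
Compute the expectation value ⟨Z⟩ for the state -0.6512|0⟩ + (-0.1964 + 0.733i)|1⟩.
-0.1518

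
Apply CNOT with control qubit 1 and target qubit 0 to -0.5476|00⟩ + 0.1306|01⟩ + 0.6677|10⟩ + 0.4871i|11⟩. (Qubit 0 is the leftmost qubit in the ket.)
-0.5476|00⟩ + 0.4871i|01⟩ + 0.6677|10⟩ + 0.1306|11⟩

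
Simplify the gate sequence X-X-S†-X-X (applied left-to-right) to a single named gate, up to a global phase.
S†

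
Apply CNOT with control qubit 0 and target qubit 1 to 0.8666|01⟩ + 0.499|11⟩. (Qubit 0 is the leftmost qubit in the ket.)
0.8666|01⟩ + 0.499|10⟩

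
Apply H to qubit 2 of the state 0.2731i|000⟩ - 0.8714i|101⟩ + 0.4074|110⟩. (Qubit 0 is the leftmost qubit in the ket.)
0.1931i|000⟩ + 0.1931i|001⟩ - 0.6162i|100⟩ + 0.6162i|101⟩ + 0.2881|110⟩ + 0.2881|111⟩

H on qubit 2 mixes each pair of kets that differ only in qubit 2: amplitudes (a, b) of (|…0…⟩, |…1…⟩) become ((a + b)/√2, (a − b)/√2). Kets absent from the input have amplitude 0.
(|000⟩, |001⟩): (a, b) = (0.2731i, 0) → (0.1931i, 0.1931i)
(|100⟩, |101⟩): (a, b) = (0, -0.8714i) → (-0.6162i, 0.6162i)
(|110⟩, |111⟩): (a, b) = (0.4074, 0) → (0.2881, 0.2881)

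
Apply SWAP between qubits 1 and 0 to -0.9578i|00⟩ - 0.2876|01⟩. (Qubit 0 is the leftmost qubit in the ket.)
-0.9578i|00⟩ - 0.2876|10⟩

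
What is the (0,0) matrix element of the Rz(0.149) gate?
(0.9972 - 0.07443i)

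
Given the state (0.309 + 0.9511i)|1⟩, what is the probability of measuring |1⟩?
1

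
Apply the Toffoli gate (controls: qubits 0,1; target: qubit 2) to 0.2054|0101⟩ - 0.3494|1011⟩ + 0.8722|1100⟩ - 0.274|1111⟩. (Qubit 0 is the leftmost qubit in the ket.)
0.2054|0101⟩ - 0.3494|1011⟩ - 0.274|1101⟩ + 0.8722|1110⟩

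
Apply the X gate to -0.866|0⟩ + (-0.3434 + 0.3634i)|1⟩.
(-0.3434 + 0.3634i)|0⟩ - 0.866|1⟩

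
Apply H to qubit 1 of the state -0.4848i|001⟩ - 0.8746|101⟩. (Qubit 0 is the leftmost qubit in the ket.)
-0.3428i|001⟩ - 0.3428i|011⟩ - 0.6184|101⟩ - 0.6184|111⟩

H on qubit 1 mixes each pair of kets that differ only in qubit 1: amplitudes (a, b) of (|…0…⟩, |…1…⟩) become ((a + b)/√2, (a − b)/√2). Kets absent from the input have amplitude 0.
(|001⟩, |011⟩): (a, b) = (-0.4848i, 0) → (-0.3428i, -0.3428i)
(|101⟩, |111⟩): (a, b) = (-0.8746, 0) → (-0.6184, -0.6184)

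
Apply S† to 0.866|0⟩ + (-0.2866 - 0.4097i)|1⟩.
0.866|0⟩ + (-0.4097 + 0.2866i)|1⟩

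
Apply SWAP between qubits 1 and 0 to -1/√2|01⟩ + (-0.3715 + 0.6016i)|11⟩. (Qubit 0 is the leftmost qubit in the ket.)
-1/√2|10⟩ + (-0.3715 + 0.6016i)|11⟩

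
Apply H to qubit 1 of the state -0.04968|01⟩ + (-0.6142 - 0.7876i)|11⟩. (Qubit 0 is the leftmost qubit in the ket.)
-0.03513|00⟩ + 0.03513|01⟩ + (-0.4343 - 0.5569i)|10⟩ + (0.4343 + 0.5569i)|11⟩

H on qubit 1 mixes each pair of kets that differ only in qubit 1: amplitudes (a, b) of (|…0…⟩, |…1…⟩) become ((a + b)/√2, (a − b)/√2). Kets absent from the input have amplitude 0.
(|00⟩, |01⟩): (a, b) = (0, -0.04968) → (-0.03513, 0.03513)
(|10⟩, |11⟩): (a, b) = (0, (-0.6142 - 0.7876i)) → ((-0.4343 - 0.5569i), (0.4343 + 0.5569i))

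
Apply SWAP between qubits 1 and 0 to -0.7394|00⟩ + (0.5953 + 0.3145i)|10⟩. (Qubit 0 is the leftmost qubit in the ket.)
-0.7394|00⟩ + (0.5953 + 0.3145i)|01⟩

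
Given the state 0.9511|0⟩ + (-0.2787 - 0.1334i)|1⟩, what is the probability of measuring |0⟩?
0.9046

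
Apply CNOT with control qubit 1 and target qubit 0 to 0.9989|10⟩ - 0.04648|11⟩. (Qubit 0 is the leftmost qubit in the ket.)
-0.04648|01⟩ + 0.9989|10⟩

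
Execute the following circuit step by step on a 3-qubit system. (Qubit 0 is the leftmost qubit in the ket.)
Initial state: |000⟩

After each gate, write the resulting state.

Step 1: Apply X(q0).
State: |100⟩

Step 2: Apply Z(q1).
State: |100⟩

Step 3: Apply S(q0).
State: i|100⟩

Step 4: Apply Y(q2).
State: -|101⟩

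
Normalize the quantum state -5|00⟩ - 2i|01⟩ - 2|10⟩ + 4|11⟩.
-0.7143|00⟩ - 0.2857i|01⟩ - 0.2857|10⟩ + 0.5714|11⟩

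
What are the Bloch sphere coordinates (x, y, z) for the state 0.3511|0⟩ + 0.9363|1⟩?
(0.6575, 0, -0.7534)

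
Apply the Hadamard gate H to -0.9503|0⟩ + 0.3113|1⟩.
-0.4518|0⟩ - 0.8921|1⟩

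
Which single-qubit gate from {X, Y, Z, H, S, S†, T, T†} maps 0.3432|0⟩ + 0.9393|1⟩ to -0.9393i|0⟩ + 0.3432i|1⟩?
Y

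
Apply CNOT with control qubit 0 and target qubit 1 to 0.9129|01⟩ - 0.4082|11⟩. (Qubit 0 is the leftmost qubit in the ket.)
0.9129|01⟩ - 0.4082|10⟩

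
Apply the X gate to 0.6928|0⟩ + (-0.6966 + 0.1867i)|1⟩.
(-0.6966 + 0.1867i)|0⟩ + 0.6928|1⟩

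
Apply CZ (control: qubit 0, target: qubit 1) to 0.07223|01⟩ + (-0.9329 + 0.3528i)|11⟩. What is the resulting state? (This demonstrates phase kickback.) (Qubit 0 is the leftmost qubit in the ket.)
0.07223|01⟩ + (0.9329 - 0.3528i)|11⟩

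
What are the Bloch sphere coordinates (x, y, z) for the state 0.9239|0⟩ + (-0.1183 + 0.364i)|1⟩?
(-0.2186, 0.6726, 0.7071)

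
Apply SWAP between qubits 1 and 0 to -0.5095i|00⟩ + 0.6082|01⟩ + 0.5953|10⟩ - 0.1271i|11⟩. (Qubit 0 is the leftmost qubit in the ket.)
-0.5095i|00⟩ + 0.5953|01⟩ + 0.6082|10⟩ - 0.1271i|11⟩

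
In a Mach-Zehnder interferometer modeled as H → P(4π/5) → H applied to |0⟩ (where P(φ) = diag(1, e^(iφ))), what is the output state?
(0.09549 + 0.2939i)|0⟩ + (0.9045 - 0.2939i)|1⟩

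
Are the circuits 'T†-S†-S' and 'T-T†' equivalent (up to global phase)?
No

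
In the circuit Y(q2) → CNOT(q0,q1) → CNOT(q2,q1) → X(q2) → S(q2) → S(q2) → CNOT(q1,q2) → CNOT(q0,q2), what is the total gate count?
8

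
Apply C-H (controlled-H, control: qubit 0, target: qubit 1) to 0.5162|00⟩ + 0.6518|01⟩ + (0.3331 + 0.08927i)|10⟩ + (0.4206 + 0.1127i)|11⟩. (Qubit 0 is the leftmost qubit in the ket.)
0.5162|00⟩ + 0.6518|01⟩ + (0.5329 + 0.1428i)|10⟩ + (-0.06187 - 0.01657i)|11⟩

C-H leaves the control-|0⟩ kets |00⟩, |01⟩ unchanged and applies H to qubit 1 on the control-|1⟩ pair (|10⟩, |11⟩).
H = [[1/√2, 1/√2], [1/√2, -1/√2]].
With a = amp(|10⟩) = (0.3331 + 0.08927i) and b = amp(|11⟩) = (0.4206 + 0.1127i):
new amp(|10⟩) = (1/√2)·a + (1/√2)·b = (0.5329 + 0.1428i)
new amp(|11⟩) = (1/√2)·a + (-1/√2)·b = (-0.06187 - 0.01657i)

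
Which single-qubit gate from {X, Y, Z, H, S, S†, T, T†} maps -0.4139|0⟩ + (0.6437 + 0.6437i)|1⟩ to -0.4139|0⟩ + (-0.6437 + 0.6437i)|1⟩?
S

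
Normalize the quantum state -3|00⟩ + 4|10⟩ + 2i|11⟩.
-0.5571|00⟩ + 0.7428|10⟩ + 0.3714i|11⟩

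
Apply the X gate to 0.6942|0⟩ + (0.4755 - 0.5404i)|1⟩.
(0.4755 - 0.5404i)|0⟩ + 0.6942|1⟩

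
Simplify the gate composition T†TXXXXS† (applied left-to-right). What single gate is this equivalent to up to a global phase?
S†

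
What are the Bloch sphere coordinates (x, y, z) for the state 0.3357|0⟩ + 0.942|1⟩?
(0.6325, 0, -0.7747)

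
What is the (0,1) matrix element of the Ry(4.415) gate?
-0.8041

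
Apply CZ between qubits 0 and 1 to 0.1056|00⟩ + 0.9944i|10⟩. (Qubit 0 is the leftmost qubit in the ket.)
0.1056|00⟩ + 0.9944i|10⟩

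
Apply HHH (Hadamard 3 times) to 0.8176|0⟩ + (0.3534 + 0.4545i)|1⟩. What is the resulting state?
(0.828 + 0.3214i)|0⟩ + (0.3282 - 0.3214i)|1⟩

H² = I, so H^3 = H: a single Hadamard. With (a, b) = (0.8176, (0.3534 + 0.4545i)), H gives ((a + b)/√2, (a − b)/√2) = ((0.828 + 0.3214i), (0.3282 - 0.3214i)).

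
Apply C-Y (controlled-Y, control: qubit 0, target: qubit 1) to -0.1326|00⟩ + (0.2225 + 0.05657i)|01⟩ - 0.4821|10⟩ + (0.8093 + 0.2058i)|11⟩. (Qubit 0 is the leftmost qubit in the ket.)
-0.1326|00⟩ + (0.2225 + 0.05657i)|01⟩ + (0.2058 - 0.8093i)|10⟩ - 0.4821i|11⟩

C-Y leaves the control-|0⟩ kets |00⟩, |01⟩ unchanged and applies Y to qubit 1 on the control-|1⟩ pair (|10⟩, |11⟩).
Y = [[0, -i], [i, 0]].
With a = amp(|10⟩) = -0.4821 and b = amp(|11⟩) = (0.8093 + 0.2058i):
new amp(|10⟩) = (-i)·b = (0.2058 - 0.8093i)
new amp(|11⟩) = (i)·a = -0.4821i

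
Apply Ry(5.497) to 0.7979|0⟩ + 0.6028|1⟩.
-0.9679|0⟩ - 0.2512|1⟩

Ry(5.497) = [[cos(θ/2), −sin(θ/2)], [sin(θ/2), cos(θ/2)]]; θ = 5.497, cos(θ/2) ≈ -0.923729, sin(θ/2) ≈ 0.383047.
With a = amp(|0⟩) = 0.7979 and b = amp(|1⟩) = 0.6028:
new amp(|0⟩) = (-0.923729)·a + (-0.383047)·b = -0.9679
new amp(|1⟩) = (0.383047)·a + (-0.923729)·b = -0.2512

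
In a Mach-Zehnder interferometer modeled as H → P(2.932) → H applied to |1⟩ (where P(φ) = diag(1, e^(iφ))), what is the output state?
(0.9891 - 0.104i)|0⟩ + (0.01094 + 0.104i)|1⟩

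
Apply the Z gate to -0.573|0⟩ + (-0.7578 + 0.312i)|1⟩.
-0.573|0⟩ + (0.7578 - 0.312i)|1⟩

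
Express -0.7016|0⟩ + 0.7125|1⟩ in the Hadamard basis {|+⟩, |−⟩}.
0.007707|+⟩ - 0.9999|−⟩

With |ψ⟩ = α|0⟩ + β|1⟩, the Hadamard-basis coefficients are ⟨+|ψ⟩ = (α + β)/√2 and ⟨−|ψ⟩ = (α − β)/√2.
Here α = -0.7016, β = 0.7125: (α + β)/√2 = 0.007707, (α − β)/√2 = -0.9999.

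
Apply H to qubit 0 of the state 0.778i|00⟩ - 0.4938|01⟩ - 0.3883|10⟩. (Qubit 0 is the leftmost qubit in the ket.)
(-0.2746 + 0.5501i)|00⟩ - 0.3492|01⟩ + (0.2746 + 0.5501i)|10⟩ - 0.3492|11⟩

H on qubit 0 mixes each pair of kets that differ only in qubit 0: amplitudes (a, b) of (|…0…⟩, |…1…⟩) become ((a + b)/√2, (a − b)/√2). Kets absent from the input have amplitude 0.
(|00⟩, |10⟩): (a, b) = (0.778i, -0.3883) → ((-0.2746 + 0.5501i), (0.2746 + 0.5501i))
(|01⟩, |11⟩): (a, b) = (-0.4938, 0) → (-0.3492, -0.3492)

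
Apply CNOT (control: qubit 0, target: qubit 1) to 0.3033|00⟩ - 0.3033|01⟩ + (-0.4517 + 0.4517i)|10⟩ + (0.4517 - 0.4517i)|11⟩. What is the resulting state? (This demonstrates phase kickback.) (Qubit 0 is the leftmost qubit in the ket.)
0.3033|00⟩ - 0.3033|01⟩ + (0.4517 - 0.4517i)|10⟩ + (-0.4517 + 0.4517i)|11⟩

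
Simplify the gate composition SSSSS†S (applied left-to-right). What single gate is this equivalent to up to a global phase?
I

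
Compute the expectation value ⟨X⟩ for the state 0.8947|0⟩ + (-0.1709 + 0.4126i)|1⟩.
-0.3058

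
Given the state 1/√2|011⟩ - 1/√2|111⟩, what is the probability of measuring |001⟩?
0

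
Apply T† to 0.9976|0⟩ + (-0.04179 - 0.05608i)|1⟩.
0.9976|0⟩ + (-0.0692 - 0.0101i)|1⟩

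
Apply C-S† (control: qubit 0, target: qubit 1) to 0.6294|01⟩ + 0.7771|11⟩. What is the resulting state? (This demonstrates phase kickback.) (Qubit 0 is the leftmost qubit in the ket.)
0.6294|01⟩ - 0.7771i|11⟩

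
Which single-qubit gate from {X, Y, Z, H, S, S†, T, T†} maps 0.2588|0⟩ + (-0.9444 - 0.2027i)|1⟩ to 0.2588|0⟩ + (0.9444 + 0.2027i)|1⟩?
Z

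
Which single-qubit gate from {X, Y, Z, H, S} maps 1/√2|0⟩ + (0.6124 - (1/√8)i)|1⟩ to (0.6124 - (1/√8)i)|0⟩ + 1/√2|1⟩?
X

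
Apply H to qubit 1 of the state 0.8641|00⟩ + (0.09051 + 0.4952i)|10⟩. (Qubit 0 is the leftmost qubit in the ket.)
0.611|00⟩ + 0.611|01⟩ + (0.064 + 0.3502i)|10⟩ + (0.064 + 0.3502i)|11⟩

H on qubit 1 mixes each pair of kets that differ only in qubit 1: amplitudes (a, b) of (|…0…⟩, |…1…⟩) become ((a + b)/√2, (a − b)/√2). Kets absent from the input have amplitude 0.
(|00⟩, |01⟩): (a, b) = (0.8641, 0) → (0.611, 0.611)
(|10⟩, |11⟩): (a, b) = ((0.09051 + 0.4952i), 0) → ((0.064 + 0.3502i), (0.064 + 0.3502i))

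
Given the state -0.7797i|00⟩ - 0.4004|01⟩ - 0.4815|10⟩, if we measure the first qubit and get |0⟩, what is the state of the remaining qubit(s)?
-0.8896i|0⟩ - 0.4568|1⟩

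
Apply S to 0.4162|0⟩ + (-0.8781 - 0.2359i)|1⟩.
0.4162|0⟩ + (0.2359 - 0.8781i)|1⟩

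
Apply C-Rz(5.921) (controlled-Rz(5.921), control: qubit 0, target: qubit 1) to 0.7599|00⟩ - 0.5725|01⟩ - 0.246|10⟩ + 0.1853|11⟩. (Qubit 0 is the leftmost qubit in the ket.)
0.7599|00⟩ - 0.5725|01⟩ + (0.242 + 0.04431i)|10⟩ + (-0.1823 + 0.03337i)|11⟩

C-Rz(5.921) leaves the control-|0⟩ kets |00⟩, |01⟩ unchanged and applies Rz(5.921) to qubit 1 on the control-|1⟩ pair (|10⟩, |11⟩).
Rz(5.921) = [[e^(−iθ/2), 0], [0, e^(iθ/2)]] with e^(±iθ/2) = cos(θ/2) ± i·sin(θ/2); θ = 5.921, cos(θ/2) ≈ -0.983647, sin(θ/2) ≈ 0.180104.
With a = amp(|10⟩) = -0.246 and b = amp(|11⟩) = 0.1853:
new amp(|10⟩) = (-0.983647 - 0.180104i)·a = (0.242 + 0.04431i)
new amp(|11⟩) = (-0.983647 + 0.180104i)·b = (-0.1823 + 0.03337i)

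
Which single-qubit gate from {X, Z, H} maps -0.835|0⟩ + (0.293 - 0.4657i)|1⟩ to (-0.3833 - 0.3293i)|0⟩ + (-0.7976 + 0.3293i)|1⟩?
H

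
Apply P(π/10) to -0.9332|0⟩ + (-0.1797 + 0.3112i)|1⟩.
-0.9332|0⟩ + (-0.2671 + 0.2404i)|1⟩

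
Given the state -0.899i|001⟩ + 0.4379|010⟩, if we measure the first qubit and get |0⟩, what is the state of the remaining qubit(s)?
-0.899i|01⟩ + 0.4379|10⟩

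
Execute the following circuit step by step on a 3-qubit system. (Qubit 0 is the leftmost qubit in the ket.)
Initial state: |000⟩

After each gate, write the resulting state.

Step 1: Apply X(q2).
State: |001⟩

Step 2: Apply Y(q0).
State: i|101⟩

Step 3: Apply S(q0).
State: -|101⟩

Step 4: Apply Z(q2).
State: |101⟩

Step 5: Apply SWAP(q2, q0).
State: |101⟩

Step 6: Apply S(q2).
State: i|101⟩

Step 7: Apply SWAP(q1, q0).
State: i|011⟩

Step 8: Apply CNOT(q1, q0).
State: i|111⟩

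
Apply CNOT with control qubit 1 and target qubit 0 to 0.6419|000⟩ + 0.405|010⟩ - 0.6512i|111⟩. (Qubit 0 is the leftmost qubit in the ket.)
0.6419|000⟩ - 0.6512i|011⟩ + 0.405|110⟩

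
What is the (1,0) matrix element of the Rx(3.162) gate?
-0.9999i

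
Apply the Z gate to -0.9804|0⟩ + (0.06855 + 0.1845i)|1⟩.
-0.9804|0⟩ + (-0.06855 - 0.1845i)|1⟩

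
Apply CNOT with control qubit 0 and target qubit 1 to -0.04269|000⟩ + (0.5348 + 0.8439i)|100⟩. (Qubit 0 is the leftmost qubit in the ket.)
-0.04269|000⟩ + (0.5348 + 0.8439i)|110⟩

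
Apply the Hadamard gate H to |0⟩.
1/√2|0⟩ + 1/√2|1⟩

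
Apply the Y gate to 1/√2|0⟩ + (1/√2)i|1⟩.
1/√2|0⟩ + (1/√2)i|1⟩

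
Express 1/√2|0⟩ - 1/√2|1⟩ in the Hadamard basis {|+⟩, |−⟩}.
|−⟩

With |ψ⟩ = α|0⟩ + β|1⟩, the Hadamard-basis coefficients are ⟨+|ψ⟩ = (α + β)/√2 and ⟨−|ψ⟩ = (α − β)/√2.
Here α = 1/√2, β = -1/√2: (α + β)/√2 = 0, (α − β)/√2 = 1.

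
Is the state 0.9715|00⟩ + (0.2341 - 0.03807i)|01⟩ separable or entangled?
Separable

Writing the state as a|00⟩ + b|01⟩ + c|10⟩ + d|11⟩, it is a product state iff ad − bc = 0.
Here (a, b, c, d) = (0.9715, (0.2341 - 0.03807i), 0, 0): ad − bc = (0.9715)(0) − (0.2341 - 0.03807i)(0) = 0, so the state is separable.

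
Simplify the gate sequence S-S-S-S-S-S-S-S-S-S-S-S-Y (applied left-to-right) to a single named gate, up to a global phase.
Y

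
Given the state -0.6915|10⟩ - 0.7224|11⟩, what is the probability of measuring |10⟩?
0.4782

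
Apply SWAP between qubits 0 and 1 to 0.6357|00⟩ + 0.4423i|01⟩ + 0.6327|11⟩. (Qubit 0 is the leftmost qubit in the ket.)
0.6357|00⟩ + 0.4423i|10⟩ + 0.6327|11⟩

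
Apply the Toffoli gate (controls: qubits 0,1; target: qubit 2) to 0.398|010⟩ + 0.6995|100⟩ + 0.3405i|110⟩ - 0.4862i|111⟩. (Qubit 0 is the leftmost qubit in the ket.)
0.398|010⟩ + 0.6995|100⟩ - 0.4862i|110⟩ + 0.3405i|111⟩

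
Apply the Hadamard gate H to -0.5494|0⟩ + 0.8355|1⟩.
0.2023|0⟩ - 0.9793|1⟩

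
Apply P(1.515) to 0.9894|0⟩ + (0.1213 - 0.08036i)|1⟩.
0.9894|0⟩ + (0.087 + 0.1166i)|1⟩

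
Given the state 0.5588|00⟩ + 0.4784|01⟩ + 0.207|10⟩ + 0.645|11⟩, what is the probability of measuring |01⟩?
0.2289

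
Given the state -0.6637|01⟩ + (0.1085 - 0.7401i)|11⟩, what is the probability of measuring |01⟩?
0.4405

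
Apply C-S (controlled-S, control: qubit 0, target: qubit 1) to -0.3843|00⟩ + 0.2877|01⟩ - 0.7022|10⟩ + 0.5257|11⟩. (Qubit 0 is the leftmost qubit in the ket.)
-0.3843|00⟩ + 0.2877|01⟩ - 0.7022|10⟩ + 0.5257i|11⟩

C-S leaves the control-|0⟩ kets |00⟩, |01⟩ unchanged and applies S to qubit 1 on the control-|1⟩ pair (|10⟩, |11⟩).
S = [[1, 0], [0, i]].
With a = amp(|10⟩) = -0.7022 and b = amp(|11⟩) = 0.5257:
new amp(|10⟩) = (1)·a = -0.7022
new amp(|11⟩) = (i)·b = 0.5257i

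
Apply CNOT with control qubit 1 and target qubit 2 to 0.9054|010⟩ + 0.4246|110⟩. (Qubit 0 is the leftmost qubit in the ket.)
0.9054|011⟩ + 0.4246|111⟩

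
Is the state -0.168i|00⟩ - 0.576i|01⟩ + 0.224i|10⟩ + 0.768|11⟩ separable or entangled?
Entangled

Writing the state as a|00⟩ + b|01⟩ + c|10⟩ + d|11⟩, it is a product state iff ad − bc = 0.
Here (a, b, c, d) = (-0.168i, -0.576i, 0.224i, 0.768): ad − bc = (-0.168i)(0.768) − (-0.576i)(0.224i) = (-0.129 - 0.129i) ≠ 0, so the state is entangled.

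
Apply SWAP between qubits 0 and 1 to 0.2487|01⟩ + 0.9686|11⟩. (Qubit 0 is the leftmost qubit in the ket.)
0.2487|10⟩ + 0.9686|11⟩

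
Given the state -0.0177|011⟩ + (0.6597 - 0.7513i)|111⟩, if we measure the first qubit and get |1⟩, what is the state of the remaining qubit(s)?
(0.6598 - 0.7514i)|11⟩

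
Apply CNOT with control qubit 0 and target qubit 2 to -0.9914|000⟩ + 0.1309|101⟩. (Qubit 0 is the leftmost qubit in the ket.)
-0.9914|000⟩ + 0.1309|100⟩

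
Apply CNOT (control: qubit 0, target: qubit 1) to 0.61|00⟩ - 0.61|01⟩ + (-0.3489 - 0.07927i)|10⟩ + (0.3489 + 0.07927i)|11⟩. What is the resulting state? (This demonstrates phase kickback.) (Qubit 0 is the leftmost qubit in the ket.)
0.61|00⟩ - 0.61|01⟩ + (0.3489 + 0.07927i)|10⟩ + (-0.3489 - 0.07927i)|11⟩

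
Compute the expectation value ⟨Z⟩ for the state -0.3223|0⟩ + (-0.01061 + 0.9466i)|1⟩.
-0.7923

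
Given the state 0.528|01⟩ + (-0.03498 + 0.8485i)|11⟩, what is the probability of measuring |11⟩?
0.7212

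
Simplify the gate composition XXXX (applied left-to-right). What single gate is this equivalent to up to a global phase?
I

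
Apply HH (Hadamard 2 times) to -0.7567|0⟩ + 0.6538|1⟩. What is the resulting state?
-0.7567|0⟩ + 0.6538|1⟩

H² = I, so an even number of Hadamards cancels: H^2 = I and the state is unchanged.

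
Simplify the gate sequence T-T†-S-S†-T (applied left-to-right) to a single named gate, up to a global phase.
T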